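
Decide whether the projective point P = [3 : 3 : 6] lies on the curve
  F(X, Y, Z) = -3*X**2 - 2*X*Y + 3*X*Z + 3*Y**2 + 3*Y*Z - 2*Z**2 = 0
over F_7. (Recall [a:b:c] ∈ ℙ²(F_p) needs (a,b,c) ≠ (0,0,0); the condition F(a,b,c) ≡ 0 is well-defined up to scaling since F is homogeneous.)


F(3,3,6) ≡ 4 (mod 7); P is NOT on the curve.

Evaluate F(3, 3, 6) term-by-term (mod 7).
  -3*X**2 ↦ -3·9·1·1 = -27
  -2*X*Y ↦ -2·3·3·1 = -18
  3*X*Z ↦ 3·3·1·6 = 54
  3*Y**2 ↦ 3·1·9·1 = 27
  3*Y*Z ↦ 3·1·3·6 = 54
  -2*Z**2 ↦ -2·1·1·36 = -72
Sum: F(3, 3, 6) = (-27) + (-18) + (54) + (27) + (54) + (-72) = 18.
Reducing mod 7: 18 ≡ 4 (mod 7).
Since F(a, b, c) ≡ 4 ≠ 0 (mod 7), P does NOT lie on the curve.


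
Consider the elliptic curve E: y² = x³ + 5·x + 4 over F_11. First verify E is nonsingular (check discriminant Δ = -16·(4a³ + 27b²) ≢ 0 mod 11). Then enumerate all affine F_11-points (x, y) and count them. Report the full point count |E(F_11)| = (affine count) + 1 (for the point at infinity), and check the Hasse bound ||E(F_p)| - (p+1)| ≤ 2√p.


Affine points = {(0, 2), (0, 9), (2, 0), (4, 0), (5, 0), (10, 3), (10, 8)}; affine count = 7; |E(F_11)| = 8.

Discriminant check: Δ ∝ 4a³ + 27b² = 4·5³ + 27·4² = 4·125 + 27·16 ≡ 8 (mod 11). Nonzero ⇒ E is nonsingular.
For each x ∈ F_11, compute rhs = x³ + 5·x + 4 mod 11, then count y ∈ F_11 with y² ≡ rhs.
  x = 0: rhs = 4, matching y values: 2, 9 (2 points).
  x = 1: rhs = 10, matching y values: none (0 points).
  x = 2: rhs = 0, matching y values: 0 (1 points).
  x = 3: rhs = 2, matching y values: none (0 points).
  x = 4: rhs = 0, matching y values: 0 (1 points).
  x = 5: rhs = 0, matching y values: 0 (1 points).
  x = 6: rhs = 8, matching y values: none (0 points).
  x = 7: rhs = 8, matching y values: none (0 points).
  x = 8: rhs = 6, matching y values: none (0 points).
  x = 9: rhs = 8, matching y values: none (0 points).
  x = 10: rhs = 9, matching y values: 3, 8 (2 points).
Total affine count: 7.
Full point count |E(F_11)| = 7 + 1 = 8.
Hasse bound: |8 − (11+1)| = |-4| = 4 ≤ 2√11 ≈ 6.6332 ✓.


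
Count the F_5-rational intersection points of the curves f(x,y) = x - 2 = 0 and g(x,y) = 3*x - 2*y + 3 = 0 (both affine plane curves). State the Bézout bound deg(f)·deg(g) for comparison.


Common zeros: {(2, 2)}; count = 1; Bézout bound = 1.

deg(f) = 1, deg(g) = 1, so Bézout bound = 1.
Scan x ∈ F_5. For each x, list the y ∈ F_5 with f(x, y) ≡ 0 and those with g(x, y) ≡ 0 (mod 5); the common zeros in that column are the intersection.
  x = 0: f ≡ 0 at y ∈ ∅; g ≡ 0 at y ∈ {4}; common: ∅.
  x = 1: f ≡ 0 at y ∈ ∅; g ≡ 0 at y ∈ {3}; common: ∅.
  x = 2: f ≡ 0 at y ∈ {0, 1, 2, 3, 4}; g ≡ 0 at y ∈ {2}; common: {2}.
  x = 3: f ≡ 0 at y ∈ ∅; g ≡ 0 at y ∈ {1}; common: ∅.
  x = 4: f ≡ 0 at y ∈ ∅; g ≡ 0 at y ∈ {0}; common: ∅.
Collecting: common zeros = {(2, 2)}, so the count is 1.
Comparison with the Bézout bound: 1 ≤ 1 = deg(f)·deg(g), as expected for curves with no common component (the bound is attained).


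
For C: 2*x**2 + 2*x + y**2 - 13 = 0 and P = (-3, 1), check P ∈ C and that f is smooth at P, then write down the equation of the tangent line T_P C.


Tangent line at P: -10*x + 2*y - 32 = 0.

Step 1: f(-3, 1) = 0, so P lies on C.
Step 2: partial derivatives
  f_x(x, y) = 4*x + 2, f_y(x, y) = 2*y.
  f_x(P) = -10, f_y(P) = 2 (gradient nonzero, so P is smooth).
Step 3: tangent line at P: -10·(x − -3) + 2·(y − 1) = 0.
Expanding: -10*x + 2*y - 32 = 0.


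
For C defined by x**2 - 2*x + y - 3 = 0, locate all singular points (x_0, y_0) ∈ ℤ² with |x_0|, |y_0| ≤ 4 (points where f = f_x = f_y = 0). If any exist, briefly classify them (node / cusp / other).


No singular points in the scanned grid; C is smooth there.

Compute partial derivatives:
  f_x = 2*x - 2.
  f_y = 1.
f_y = 1 is a nonzero constant, so f_y never vanishes: no point (x, y) can satisfy f = f_x = f_y = 0. In particular no (x, y) ∈ {−4, ..., 4}² is singular; the curve is smooth.


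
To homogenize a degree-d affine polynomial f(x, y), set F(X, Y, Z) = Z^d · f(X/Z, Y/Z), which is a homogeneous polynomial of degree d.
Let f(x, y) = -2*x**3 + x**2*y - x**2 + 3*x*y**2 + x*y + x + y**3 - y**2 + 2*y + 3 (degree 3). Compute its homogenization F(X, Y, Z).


F(X, Y, Z) = -2*X**3 + X**2*Y - X**2*Z + 3*X*Y**2 + X*Y*Z + X*Z**2 + Y**3 - Y**2*Z + 2*Y*Z**2 + 3*Z**3

deg(f) = 3.
Substitute x = X/Z, y = Y/Z into f, then multiply by Z^3.
  monomial -2·x^3·y^0 ↦ -2·X^3·Y^0·Z^0.
  monomial 1·x^2·y^1 ↦ 1·X^2·Y^1·Z^0.
  monomial -1·x^2·y^0 ↦ -1·X^2·Y^0·Z^1.
  monomial 3·x^1·y^2 ↦ 3·X^1·Y^2·Z^0.
  monomial 1·x^1·y^1 ↦ 1·X^1·Y^1·Z^1.
  monomial 1·x^1·y^0 ↦ 1·X^1·Y^0·Z^2.
  monomial 1·x^0·y^3 ↦ 1·X^0·Y^3·Z^0.
  monomial -1·x^0·y^2 ↦ -1·X^0·Y^2·Z^1.
  monomial 2·x^0·y^1 ↦ 2·X^0·Y^1·Z^2.
  monomial 3·x^0·y^0 ↦ 3·X^0·Y^0·Z^3.
Collecting: F(X, Y, Z) = -2*X**3 + X**2*Y - X**2*Z + 3*X*Y**2 + X*Y*Z + X*Z**2 + Y**3 - Y**2*Z + 2*Y*Z**2 + 3*Z**3.


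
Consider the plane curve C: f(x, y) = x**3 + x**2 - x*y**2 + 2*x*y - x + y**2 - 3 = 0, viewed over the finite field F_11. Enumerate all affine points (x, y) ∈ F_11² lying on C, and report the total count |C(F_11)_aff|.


Affine F_11-points: {(0, 5), (0, 6), (1, 1), (2, 2), (3, 4), (3, 10), (4, 2), (4, 8), (7, 8), (7, 9), (8, 3), (8, 4), (10, 4), (10, 8)}; count = 14.

For each of the 121 pairs (x, y) ∈ F_11², evaluate f(x, y) mod 11. Record the zeros.
  x = 0: [0↦8, 1↦9, 2↦1, 3↦6, 4↦2, 5↦0, 6↦0, 7↦2, 8↦6, 9↦1, 10↦9]  zeros at y ∈ {5, 6}
  x = 1: [0↦9, 1↦0, 2↦2, 3↦4, 4↦6, 5↦8, 6↦10, 7↦1, 8↦3, 9↦5, 10↦7]  zeros at y ∈ {1}
  x = 2: [0↦7, 1↦10, 2↦0, 3↦10, 4↦7, 5↦2, 6↦6, 7↦8, 8↦8, 9↦6, 10↦2]  zeros at y ∈ {2}
  x = 3: [0↦8, 1↦1, 2↦1, 3↦8, 4↦0, 5↦10, 6↦5, 7↦7, 8↦5, 9↦10, 10↦0]  zeros at y ∈ {4, 10}
  x = 4: [0↦7, 1↦1, 2↦0, 3↦4, 4↦2, 5↦5, 6↦2, 7↦4, 8↦0, 9↦1, 10↦7]  zeros at y ∈ {2, 8}
  x = 5: [0↦10, 1↦5, 2↦3, 3↦4, 4↦8, 5↦4, 6↦3, 7↦5, 8↦10, 9↦7, 10↦7]  zeros at y ∈ ∅
  x = 6: [0↦1, 1↦8, 2↦5, 3↦3, 4↦2, 5↦2, 6↦3, 7↦5, 8↦8, 9↦1, 10↦6]  zeros at y ∈ ∅
  x = 7: [0↦8, 1↦5, 2↦1, 3↦7, 4↦1, 5↦5, 6↦8, 7↦10, 8↦0, 9↦0, 10↦10]  zeros at y ∈ {8, 9}
  x = 8: [0↦4, 1↦2, 2↦8, 3↦0, 4↦0, 5↦8, 6↦2, 7↦4, 8↦3, 9↦10, 10↦3]  zeros at y ∈ {3, 4}
  x = 9: [0↦6, 1↦5, 2↦10, 3↦10, 4↦5, 5↦6, 6↦2, 7↦4, 8↦1, 9↦4, 10↦2]  zeros at y ∈ ∅
  x = 10: [0↦9, 1↦9, 2↦2, 3↦10, 4↦0, 5↦5, 6↦3, 7↦5, 8↦0, 9↦10, 10↦2]  zeros at y ∈ {4, 8}
Collecting zeros: affine points = {(0, 5), (0, 6), (1, 1), (2, 2), (3, 4), (3, 10), (4, 2), (4, 8), (7, 8), (7, 9), (8, 3), (8, 4), (10, 4), (10, 8)}.
Total count |C(F_11)_aff| = 14.


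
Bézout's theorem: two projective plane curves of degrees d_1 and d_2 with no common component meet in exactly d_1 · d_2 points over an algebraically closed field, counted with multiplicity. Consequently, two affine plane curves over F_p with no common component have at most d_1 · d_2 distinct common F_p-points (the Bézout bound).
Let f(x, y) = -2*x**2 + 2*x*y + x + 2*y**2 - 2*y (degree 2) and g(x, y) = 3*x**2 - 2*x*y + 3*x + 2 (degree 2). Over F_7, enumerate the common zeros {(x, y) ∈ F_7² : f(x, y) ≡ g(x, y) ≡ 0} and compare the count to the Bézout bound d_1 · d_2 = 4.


Common zeros: ∅; count = 0; Bézout bound = 4.

deg(f) = 2, deg(g) = 2, so Bézout bound = 4.
Scan x ∈ F_7. For each x, list the y ∈ F_7 with f(x, y) ≡ 0 and those with g(x, y) ≡ 0 (mod 7); the common zeros in that column are the intersection.
  x = 0: f ≡ 0 at y ∈ {0, 1}; g ≡ 0 at y ∈ ∅; common: ∅.
  x = 1: f ≡ 0 at y ∈ {2, 5}; g ≡ 0 at y ∈ {4}; common: ∅.
  x = 2: f ≡ 0 at y ∈ ∅; g ≡ 0 at y ∈ {5}; common: ∅.
  x = 3: f ≡ 0 at y ∈ ∅; g ≡ 0 at y ∈ {4}; common: ∅.
  x = 4: f ≡ 0 at y ∈ {0, 4}; g ≡ 0 at y ∈ {6}; common: ∅.
  x = 5: f ≡ 0 at y ∈ {1, 2}; g ≡ 0 at y ∈ {5}; common: ∅.
  x = 6: f ≡ 0 at y ∈ ∅; g ≡ 0 at y ∈ {6}; common: ∅.
Collecting: common zeros = ∅, so the count is 0.
Comparison with the Bézout bound: 0 ≤ 4 = deg(f)·deg(g), as expected for curves with no common component (the affine F_7-count falls short of the bound because intersections may lie at infinity, over extension fields, or carry multiplicity).


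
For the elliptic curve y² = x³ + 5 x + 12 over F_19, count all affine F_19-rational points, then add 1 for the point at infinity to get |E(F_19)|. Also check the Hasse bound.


Affine points = {(2, 7), (2, 12), (3, 4), (3, 15), (4, 1), (4, 18), (6, 7), (6, 12), (9, 8), (9, 11), (10, 6), (10, 13), (11, 7), (11, 12), (15, 2), (15, 17), (18, 5), (18, 14)}; affine count = 18; |E(F_19)| = 19.

Discriminant check: Δ ∝ 4a³ + 27b² = 4·5³ + 27·12² = 4·125 + 27·144 ≡ 18 (mod 19). Nonzero ⇒ E is nonsingular.
For each x ∈ F_19, compute rhs = x³ + 5·x + 12 mod 19, then count y ∈ F_19 with y² ≡ rhs.
  x = 0: rhs = 12, matching y values: none (0 points).
  x = 1: rhs = 18, matching y values: none (0 points).
  x = 2: rhs = 11, matching y values: 7, 12 (2 points).
  x = 3: rhs = 16, matching y values: 4, 15 (2 points).
  x = 4: rhs = 1, matching y values: 1, 18 (2 points).
  x = 5: rhs = 10, matching y values: none (0 points).
  x = 6: rhs = 11, matching y values: 7, 12 (2 points).
  x = 7: rhs = 10, matching y values: none (0 points).
  x = 8: rhs = 13, matching y values: none (0 points).
  x = 9: rhs = 7, matching y values: 8, 11 (2 points).
  x = 10: rhs = 17, matching y values: 6, 13 (2 points).
  x = 11: rhs = 11, matching y values: 7, 12 (2 points).
  x = 12: rhs = 14, matching y values: none (0 points).
  x = 13: rhs = 13, matching y values: none (0 points).
  x = 14: rhs = 14, matching y values: none (0 points).
  x = 15: rhs = 4, matching y values: 2, 17 (2 points).
  x = 16: rhs = 8, matching y values: none (0 points).
  x = 17: rhs = 13, matching y values: none (0 points).
  x = 18: rhs = 6, matching y values: 5, 14 (2 points).
Total affine count: 18.
Full point count |E(F_19)| = 18 + 1 = 19.
Hasse bound: |19 − (19+1)| = |-1| = 1 ≤ 2√19 ≈ 8.7178 ✓.


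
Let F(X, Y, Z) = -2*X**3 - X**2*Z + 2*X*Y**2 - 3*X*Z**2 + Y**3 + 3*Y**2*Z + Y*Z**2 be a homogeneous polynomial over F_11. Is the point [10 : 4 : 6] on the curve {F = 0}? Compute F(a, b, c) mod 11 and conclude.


F(10,4,6) ≡ 7 (mod 11); P is NOT on the curve.

Evaluate F(10, 4, 6) term-by-term (mod 11).
  -2*X**3 ↦ -2·1000·1·1 = -2000
  -X**2*Z ↦ -1·100·1·6 = -600
  2*X*Y**2 ↦ 2·10·16·1 = 320
  -3*X*Z**2 ↦ -3·10·1·36 = -1080
  Y**3 ↦ 1·1·64·1 = 64
  3*Y**2*Z ↦ 3·1·16·6 = 288
  Y*Z**2 ↦ 1·1·4·36 = 144
Sum: F(10, 4, 6) = (-2000) + (-600) + (320) + (-1080) + (64) + (288) + (144) = -2864.
Reducing mod 11: -2864 ≡ 7 (mod 11).
Since F(a, b, c) ≡ 7 ≠ 0 (mod 11), P does NOT lie on the curve.


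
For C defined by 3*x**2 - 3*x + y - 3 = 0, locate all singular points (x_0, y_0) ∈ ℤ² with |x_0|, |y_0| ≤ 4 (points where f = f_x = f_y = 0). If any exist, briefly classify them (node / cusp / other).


No singular points in the scanned grid; C is smooth there.

Compute partial derivatives:
  f_x = 6*x - 3.
  f_y = 1.
f_y = 1 is a nonzero constant, so f_y never vanishes: no point (x, y) can satisfy f = f_x = f_y = 0. In particular no (x, y) ∈ {−4, ..., 4}² is singular; the curve is smooth.


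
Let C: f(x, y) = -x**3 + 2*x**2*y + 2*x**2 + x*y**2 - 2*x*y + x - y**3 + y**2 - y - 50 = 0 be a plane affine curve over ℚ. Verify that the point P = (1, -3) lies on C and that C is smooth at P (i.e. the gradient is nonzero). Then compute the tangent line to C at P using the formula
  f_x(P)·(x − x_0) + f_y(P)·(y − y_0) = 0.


Tangent line at P: 5*x - 40*y - 125 = 0.

Step 1: f(1, -3) = 0, so P lies on C.
Step 2: partial derivatives
  f_x(x, y) = -3*x**2 + 4*x*y + 4*x + y**2 - 2*y + 1, f_y(x, y) = 2*x**2 + 2*x*y - 2*x - 3*y**2 + 2*y - 1.
  f_x(P) = 5, f_y(P) = -40 (gradient nonzero, so P is smooth).
Step 3: tangent line at P: 5·(x − 1) + -40·(y − -3) = 0.
Expanding: 5*x - 40*y - 125 = 0.


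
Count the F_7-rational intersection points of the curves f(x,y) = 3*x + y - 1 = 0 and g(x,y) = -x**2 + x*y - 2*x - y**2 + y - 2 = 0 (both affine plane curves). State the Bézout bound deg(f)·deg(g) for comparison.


Common zeros: ∅; count = 0; Bézout bound = 2.

deg(f) = 1, deg(g) = 2, so Bézout bound = 2.
Scan x ∈ F_7. For each x, list the y ∈ F_7 with f(x, y) ≡ 0 and those with g(x, y) ≡ 0 (mod 7); the common zeros in that column are the intersection.
  x = 0: f ≡ 0 at y ∈ {1}; g ≡ 0 at y ∈ {4}; common: ∅.
  x = 1: f ≡ 0 at y ∈ {5}; g ≡ 0 at y ∈ ∅; common: ∅.
  x = 2: f ≡ 0 at y ∈ {2}; g ≡ 0 at y ∈ {4, 6}; common: ∅.
  x = 3: f ≡ 0 at y ∈ {6}; g ≡ 0 at y ∈ {1, 3}; common: ∅.
  x = 4: f ≡ 0 at y ∈ {3}; g ≡ 0 at y ∈ ∅; common: ∅.
  x = 5: f ≡ 0 at y ∈ {0}; g ≡ 0 at y ∈ {3}; common: ∅.
  x = 6: f ≡ 0 at y ∈ {4}; g ≡ 0 at y ∈ ∅; common: ∅.
Collecting: common zeros = ∅, so the count is 0.
Comparison with the Bézout bound: 0 ≤ 2 = deg(f)·deg(g), as expected for curves with no common component (the affine F_7-count falls short of the bound because intersections may lie at infinity, over extension fields, or carry multiplicity).


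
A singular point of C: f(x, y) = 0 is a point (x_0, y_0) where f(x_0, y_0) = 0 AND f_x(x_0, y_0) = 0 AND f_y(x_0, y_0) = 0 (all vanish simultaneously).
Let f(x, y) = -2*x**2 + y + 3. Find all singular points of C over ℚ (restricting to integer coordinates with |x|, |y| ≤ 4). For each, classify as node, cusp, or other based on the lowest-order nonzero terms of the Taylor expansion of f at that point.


No singular points in the scanned grid; C is smooth there.

Compute partial derivatives:
  f_x = -4*x.
  f_y = 1.
f_y = 1 is a nonzero constant, so f_y never vanishes: no point (x, y) can satisfy f = f_x = f_y = 0. In particular no (x, y) ∈ {−4, ..., 4}² is singular; the curve is smooth.


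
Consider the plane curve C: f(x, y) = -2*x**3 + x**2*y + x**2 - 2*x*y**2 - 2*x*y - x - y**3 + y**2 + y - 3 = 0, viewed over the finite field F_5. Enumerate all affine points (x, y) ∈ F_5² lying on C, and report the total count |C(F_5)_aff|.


Affine F_5-points: {(0, 2), (1, 0), (1, 4), (2, 1), (2, 2), (2, 4)}; count = 6.

For each of the 25 pairs (x, y) ∈ F_5², evaluate f(x, y) mod 5. Record the zeros.
  x = 0: [0↦2, 1↦3, 2↦0, 3↦2, 4↦3]  zeros at y ∈ {2}
  x = 1: [0↦0, 1↦3, 2↦3, 3↦4, 4↦0]  zeros at y ∈ {0, 4}
  x = 2: [0↦3, 1↦0, 2↦0, 3↦2, 4↦0]  zeros at y ∈ {1, 2, 4}
  x = 3: [0↦4, 1↦2, 2↦4, 3↦4, 4↦1]  zeros at y ∈ ∅
  x = 4: [0↦1, 1↦2, 2↦3, 3↦3, 4↦1]  zeros at y ∈ ∅
Collecting zeros: affine points = {(0, 2), (1, 0), (1, 4), (2, 1), (2, 2), (2, 4)}.
Total count |C(F_5)_aff| = 6.


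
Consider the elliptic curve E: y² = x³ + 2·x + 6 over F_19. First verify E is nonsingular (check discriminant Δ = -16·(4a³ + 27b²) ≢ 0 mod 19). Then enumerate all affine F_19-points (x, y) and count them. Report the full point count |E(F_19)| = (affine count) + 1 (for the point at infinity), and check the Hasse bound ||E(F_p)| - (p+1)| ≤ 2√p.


Affine points = {(0, 5), (0, 14), (1, 3), (1, 16), (3, 1), (3, 18), (6, 5), (6, 14), (10, 0), (13, 5), (13, 14), (14, 2), (14, 17), (16, 7), (16, 12)}; affine count = 15; |E(F_19)| = 16.

Discriminant check: Δ ∝ 4a³ + 27b² = 4·2³ + 27·6² = 4·8 + 27·36 ≡ 16 (mod 19). Nonzero ⇒ E is nonsingular.
For each x ∈ F_19, compute rhs = x³ + 2·x + 6 mod 19, then count y ∈ F_19 with y² ≡ rhs.
  x = 0: rhs = 6, matching y values: 5, 14 (2 points).
  x = 1: rhs = 9, matching y values: 3, 16 (2 points).
  x = 2: rhs = 18, matching y values: none (0 points).
  x = 3: rhs = 1, matching y values: 1, 18 (2 points).
  x = 4: rhs = 2, matching y values: none (0 points).
  x = 5: rhs = 8, matching y values: none (0 points).
  x = 6: rhs = 6, matching y values: 5, 14 (2 points).
  x = 7: rhs = 2, matching y values: none (0 points).
  x = 8: rhs = 2, matching y values: none (0 points).
  x = 9: rhs = 12, matching y values: none (0 points).
  x = 10: rhs = 0, matching y values: 0 (1 points).
  x = 11: rhs = 10, matching y values: none (0 points).
  x = 12: rhs = 10, matching y values: none (0 points).
  x = 13: rhs = 6, matching y values: 5, 14 (2 points).
  x = 14: rhs = 4, matching y values: 2, 17 (2 points).
  x = 15: rhs = 10, matching y values: none (0 points).
  x = 16: rhs = 11, matching y values: 7, 12 (2 points).
  x = 17: rhs = 13, matching y values: none (0 points).
  x = 18: rhs = 3, matching y values: none (0 points).
Total affine count: 15.
Full point count |E(F_19)| = 15 + 1 = 16.
Hasse bound: |16 − (19+1)| = |-4| = 4 ≤ 2√19 ≈ 8.7178 ✓.


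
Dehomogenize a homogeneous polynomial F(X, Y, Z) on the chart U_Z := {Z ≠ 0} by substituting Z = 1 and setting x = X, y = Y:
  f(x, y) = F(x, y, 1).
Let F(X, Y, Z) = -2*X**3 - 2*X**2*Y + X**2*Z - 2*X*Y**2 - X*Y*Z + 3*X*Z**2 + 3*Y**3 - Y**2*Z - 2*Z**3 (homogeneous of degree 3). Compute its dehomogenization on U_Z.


f(x, y) = -2*x**3 - 2*x**2*y + x**2 - 2*x*y**2 - x*y + 3*x + 3*y**3 - y**2 - 2

On U_Z we set Z = 1. Each monomial c·X^i·Y^j·Z^k in F becomes c·x^i·y^j·1^k = c·x^i·y^j.
Substituting Z = 1: F(X, Y, 1) = -2*x**3 - 2*x**2*y + x**2 - 2*x*y**2 - x*y + 3*x + 3*y**3 - y**2 - 2.
Note: deg(f) ≤ deg(F) = 3; strict inequality happens when F is divisible by Z (lost terms).


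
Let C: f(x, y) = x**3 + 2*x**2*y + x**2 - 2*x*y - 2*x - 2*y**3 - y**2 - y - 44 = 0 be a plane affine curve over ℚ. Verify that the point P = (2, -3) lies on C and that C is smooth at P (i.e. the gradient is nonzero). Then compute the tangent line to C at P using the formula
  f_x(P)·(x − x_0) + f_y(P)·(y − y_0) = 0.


Tangent line at P: -4*x - 45*y - 127 = 0.

Step 1: f(2, -3) = 0, so P lies on C.
Step 2: partial derivatives
  f_x(x, y) = 3*x**2 + 4*x*y + 2*x - 2*y - 2, f_y(x, y) = 2*x**2 - 2*x - 6*y**2 - 2*y - 1.
  f_x(P) = -4, f_y(P) = -45 (gradient nonzero, so P is smooth).
Step 3: tangent line at P: -4·(x − 2) + -45·(y − -3) = 0.
Expanding: -4*x - 45*y - 127 = 0.


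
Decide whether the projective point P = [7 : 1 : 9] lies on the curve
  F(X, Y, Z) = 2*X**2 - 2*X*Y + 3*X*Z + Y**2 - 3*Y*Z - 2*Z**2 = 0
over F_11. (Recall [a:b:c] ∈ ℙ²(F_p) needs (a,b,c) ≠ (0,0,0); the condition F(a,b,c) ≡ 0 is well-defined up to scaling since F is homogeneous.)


F(7,1,9) ≡ 8 (mod 11); P is NOT on the curve.

Evaluate F(7, 1, 9) term-by-term (mod 11).
  2*X**2 ↦ 2·49·1·1 = 98
  -2*X*Y ↦ -2·7·1·1 = -14
  3*X*Z ↦ 3·7·1·9 = 189
  Y**2 ↦ 1·1·1·1 = 1
  -3*Y*Z ↦ -3·1·1·9 = -27
  -2*Z**2 ↦ -2·1·1·81 = -162
Sum: F(7, 1, 9) = (98) + (-14) + (189) + (1) + (-27) + (-162) = 85.
Reducing mod 11: 85 ≡ 8 (mod 11).
Since F(a, b, c) ≡ 8 ≠ 0 (mod 11), P does NOT lie on the curve.


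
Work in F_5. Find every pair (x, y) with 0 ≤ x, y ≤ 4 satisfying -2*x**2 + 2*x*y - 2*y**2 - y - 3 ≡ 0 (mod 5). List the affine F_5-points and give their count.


Affine F_5-points: {(1, 0), (1, 3), (2, 1), (2, 3), (4, 0), (4, 1)}; count = 6.

For each of the 25 pairs (x, y) ∈ F_5², evaluate f(x, y) mod 5. Record the zeros.
  x = 0: [0↦2, 1↦4, 2↦2, 3↦1, 4↦1]  zeros at y ∈ ∅
  x = 1: [0↦0, 1↦4, 2↦4, 3↦0, 4↦2]  zeros at y ∈ {0, 3}
  x = 2: [0↦4, 1↦0, 2↦2, 3↦0, 4↦4]  zeros at y ∈ {1, 3}
  x = 3: [0↦4, 1↦2, 2↦1, 3↦1, 4↦2]  zeros at y ∈ ∅
  x = 4: [0↦0, 1↦0, 2↦1, 3↦3, 4↦1]  zeros at y ∈ {0, 1}
Collecting zeros: affine points = {(1, 0), (1, 3), (2, 1), (2, 3), (4, 0), (4, 1)}.
Total count |C(F_5)_aff| = 6.


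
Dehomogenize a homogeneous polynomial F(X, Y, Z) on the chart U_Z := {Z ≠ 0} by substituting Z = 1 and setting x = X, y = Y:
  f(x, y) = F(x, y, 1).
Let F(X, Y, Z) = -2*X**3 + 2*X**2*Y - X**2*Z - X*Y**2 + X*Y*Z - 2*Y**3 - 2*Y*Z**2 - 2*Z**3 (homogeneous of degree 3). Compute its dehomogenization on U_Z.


f(x, y) = -2*x**3 + 2*x**2*y - x**2 - x*y**2 + x*y - 2*y**3 - 2*y - 2

On U_Z we set Z = 1. Each monomial c·X^i·Y^j·Z^k in F becomes c·x^i·y^j·1^k = c·x^i·y^j.
Substituting Z = 1: F(X, Y, 1) = -2*x**3 + 2*x**2*y - x**2 - x*y**2 + x*y - 2*y**3 - 2*y - 2.
Note: deg(f) ≤ deg(F) = 3; strict inequality happens when F is divisible by Z (lost terms).


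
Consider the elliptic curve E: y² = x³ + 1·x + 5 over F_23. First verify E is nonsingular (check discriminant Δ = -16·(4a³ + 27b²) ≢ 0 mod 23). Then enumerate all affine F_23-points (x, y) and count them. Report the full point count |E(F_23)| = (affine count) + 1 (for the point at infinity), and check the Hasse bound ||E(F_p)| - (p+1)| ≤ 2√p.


Affine points = {(3, 9), (3, 14), (4, 2), (4, 21), (10, 7), (10, 16), (11, 6), (11, 17), (14, 7), (14, 16), (16, 0), (17, 6), (17, 17), (18, 6), (18, 17), (19, 11), (19, 12), (21, 8), (21, 15), (22, 7), (22, 16)}; affine count = 21; |E(F_23)| = 22.

Discriminant check: Δ ∝ 4a³ + 27b² = 4·1³ + 27·5² = 4·1 + 27·25 ≡ 12 (mod 23). Nonzero ⇒ E is nonsingular.
For each x ∈ F_23, compute rhs = x³ + 1·x + 5 mod 23, then count y ∈ F_23 with y² ≡ rhs.
  x = 0: rhs = 5, matching y values: none (0 points).
  x = 1: rhs = 7, matching y values: none (0 points).
  x = 2: rhs = 15, matching y values: none (0 points).
  x = 3: rhs = 12, matching y values: 9, 14 (2 points).
  x = 4: rhs = 4, matching y values: 2, 21 (2 points).
  x = 5: rhs = 20, matching y values: none (0 points).
  x = 6: rhs = 20, matching y values: none (0 points).
  x = 7: rhs = 10, matching y values: none (0 points).
  x = 8: rhs = 19, matching y values: none (0 points).
  x = 9: rhs = 7, matching y values: none (0 points).
  x = 10: rhs = 3, matching y values: 7, 16 (2 points).
  x = 11: rhs = 13, matching y values: 6, 17 (2 points).
  x = 12: rhs = 20, matching y values: none (0 points).
  x = 13: rhs = 7, matching y values: none (0 points).
  x = 14: rhs = 3, matching y values: 7, 16 (2 points).
  x = 15: rhs = 14, matching y values: none (0 points).
  x = 16: rhs = 0, matching y values: 0 (1 points).
  x = 17: rhs = 13, matching y values: 6, 17 (2 points).
  x = 18: rhs = 13, matching y values: 6, 17 (2 points).
  x = 19: rhs = 6, matching y values: 11, 12 (2 points).
  x = 20: rhs = 21, matching y values: none (0 points).
  x = 21: rhs = 18, matching y values: 8, 15 (2 points).
  x = 22: rhs = 3, matching y values: 7, 16 (2 points).
Total affine count: 21.
Full point count |E(F_23)| = 21 + 1 = 22.
Hasse bound: |22 − (23+1)| = |-2| = 2 ≤ 2√23 ≈ 9.5917 ✓.


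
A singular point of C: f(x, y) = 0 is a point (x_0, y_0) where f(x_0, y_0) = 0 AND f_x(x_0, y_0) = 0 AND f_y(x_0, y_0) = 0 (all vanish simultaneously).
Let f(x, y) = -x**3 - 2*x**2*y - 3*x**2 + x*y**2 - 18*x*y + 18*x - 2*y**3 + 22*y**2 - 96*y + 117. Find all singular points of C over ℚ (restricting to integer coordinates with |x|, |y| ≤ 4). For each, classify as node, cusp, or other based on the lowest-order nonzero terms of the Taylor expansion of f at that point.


Singular points: {(-3, 3)}; classification: cusp.

Compute partial derivatives:
  f_x = -3*x**2 - 4*x*y - 6*x + y**2 - 18*y + 18.
  f_y = -2*x**2 + 2*x*y - 18*x - 6*y**2 + 44*y - 96.
Scan x_0 ∈ {−4, ..., 4}. For each x_0, f_y(x_0, y) is a polynomial in y; find its integer roots y ∈ {−4, ..., 4}, then test f_x and f at those candidates.
  x = -4: f_y(-4, y) = -6*y**2 + 36*y - 56; no integer root y with |y| ≤ 4.
  x = -3: f_y(-3, y) = -6*y**2 + 38*y - 60; vanishes at y ∈ {3}. (-3, 3): f_x = 0, f = 0 — SINGULAR.
  x = -2: f_y(-2, y) = -6*y**2 + 40*y - 68; no integer root y with |y| ≤ 4.
  x = -1: f_y(-1, y) = -6*y**2 + 42*y - 80; no integer root y with |y| ≤ 4.
  x = 0: f_y(0, y) = -6*y**2 + 44*y - 96; no integer root y with |y| ≤ 4.
  x = 1: f_y(1, y) = -6*y**2 + 46*y - 116; no integer root y with |y| ≤ 4.
  x = 2: f_y(2, y) = -6*y**2 + 48*y - 140; no integer root y with |y| ≤ 4.
  x = 3: f_y(3, y) = -6*y**2 + 50*y - 168; no integer root y with |y| ≤ 4.
  x = 4: f_y(4, y) = -6*y**2 + 52*y - 200; no integer root y with |y| ≤ 4.
Only singular point on the grid: (-3, 3).
Classify: substitute x = -3 + u, y = 3 + v and expand: f = -u**3 - 2*u**2*v + u*v**2 - 2*v**3 + v**2.
No constant or linear terms (consistent with a singular point). Quadratic part: v**2. Cubic part: -u**3 - 2*u**2*v + u*v**2 - 2*v**3.
The quadratic part v**2 is a perfect square, so there is a single (double) tangent line v = 0, i.e. y = 3. Restricting the cubic part to that line (v = 0) leaves -u**3 ≠ 0, so f is not divisible by v and the branch is v² ≈ u**3 to lowest order — this is a cusp.
Classification: cusp.


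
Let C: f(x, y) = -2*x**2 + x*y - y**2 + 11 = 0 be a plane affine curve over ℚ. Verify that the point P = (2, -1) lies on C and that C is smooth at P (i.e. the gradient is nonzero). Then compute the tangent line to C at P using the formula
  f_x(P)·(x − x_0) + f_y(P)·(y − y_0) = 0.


Tangent line at P: -9*x + 4*y + 22 = 0.

Step 1: f(2, -1) = 0, so P lies on C.
Step 2: partial derivatives
  f_x(x, y) = -4*x + y, f_y(x, y) = x - 2*y.
  f_x(P) = -9, f_y(P) = 4 (gradient nonzero, so P is smooth).
Step 3: tangent line at P: -9·(x − 2) + 4·(y − -1) = 0.
Expanding: -9*x + 4*y + 22 = 0.


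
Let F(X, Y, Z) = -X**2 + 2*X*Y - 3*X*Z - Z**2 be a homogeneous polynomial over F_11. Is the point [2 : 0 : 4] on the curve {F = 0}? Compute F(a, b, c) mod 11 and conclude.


F(2,0,4) ≡ 0 (mod 11); P is on the curve.

Evaluate F(2, 0, 4) term-by-term (mod 11).
  -X**2 ↦ -1·4·1·1 = -4
  2*X*Y ↦ 2·2·0·1 = 0
  -3*X*Z ↦ -3·2·1·4 = -24
  -Z**2 ↦ -1·1·1·16 = -16
Sum: F(2, 0, 4) = (-4) + (0) + (-24) + (-16) = -44.
Reducing mod 11: -44 ≡ 0 (mod 11).
Since F(a, b, c) ≡ 0 (mod 11), P lies on the curve.


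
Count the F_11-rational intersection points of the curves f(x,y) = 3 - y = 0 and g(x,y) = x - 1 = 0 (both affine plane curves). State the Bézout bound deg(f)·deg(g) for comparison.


Common zeros: {(1, 3)}; count = 1; Bézout bound = 1.

deg(f) = 1, deg(g) = 1, so Bézout bound = 1.
Scan x ∈ F_11. For each x, list the y ∈ F_11 with f(x, y) ≡ 0 and those with g(x, y) ≡ 0 (mod 11); the common zeros in that column are the intersection.
  x = 0: f ≡ 0 at y ∈ {3}; g ≡ 0 at y ∈ ∅; common: ∅.
  x = 1: f ≡ 0 at y ∈ {3}; g ≡ 0 at y ∈ {0, 1, 2, 3, 4, 5, 6, 7, 8, 9, 10}; common: {3}.
  x = 2: f ≡ 0 at y ∈ {3}; g ≡ 0 at y ∈ ∅; common: ∅.
  x = 3: f ≡ 0 at y ∈ {3}; g ≡ 0 at y ∈ ∅; common: ∅.
  x = 4: f ≡ 0 at y ∈ {3}; g ≡ 0 at y ∈ ∅; common: ∅.
  x = 5: f ≡ 0 at y ∈ {3}; g ≡ 0 at y ∈ ∅; common: ∅.
  x = 6: f ≡ 0 at y ∈ {3}; g ≡ 0 at y ∈ ∅; common: ∅.
  x = 7: f ≡ 0 at y ∈ {3}; g ≡ 0 at y ∈ ∅; common: ∅.
  x = 8: f ≡ 0 at y ∈ {3}; g ≡ 0 at y ∈ ∅; common: ∅.
  x = 9: f ≡ 0 at y ∈ {3}; g ≡ 0 at y ∈ ∅; common: ∅.
  x = 10: f ≡ 0 at y ∈ {3}; g ≡ 0 at y ∈ ∅; common: ∅.
Collecting: common zeros = {(1, 3)}, so the count is 1.
Comparison with the Bézout bound: 1 ≤ 1 = deg(f)·deg(g), as expected for curves with no common component (the bound is attained).


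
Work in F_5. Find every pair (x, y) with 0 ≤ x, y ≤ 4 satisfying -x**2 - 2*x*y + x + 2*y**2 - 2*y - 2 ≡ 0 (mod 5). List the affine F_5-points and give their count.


Affine F_5-points: {(0, 3)}; count = 1.

For each of the 25 pairs (x, y) ∈ F_5², evaluate f(x, y) mod 5. Record the zeros.
  x = 0: [0↦3, 1↦3, 2↦2, 3↦0, 4↦2]  zeros at y ∈ {3}
  x = 1: [0↦3, 1↦1, 2↦3, 3↦4, 4↦4]  zeros at y ∈ ∅
  x = 2: [0↦1, 1↦2, 2↦2, 3↦1, 4↦4]  zeros at y ∈ ∅
  x = 3: [0↦2, 1↦1, 2↦4, 3↦1, 4↦2]  zeros at y ∈ ∅
  x = 4: [0↦1, 1↦3, 2↦4, 3↦4, 4↦3]  zeros at y ∈ ∅
Collecting zeros: affine points = {(0, 3)}.
Total count |C(F_5)_aff| = 1.


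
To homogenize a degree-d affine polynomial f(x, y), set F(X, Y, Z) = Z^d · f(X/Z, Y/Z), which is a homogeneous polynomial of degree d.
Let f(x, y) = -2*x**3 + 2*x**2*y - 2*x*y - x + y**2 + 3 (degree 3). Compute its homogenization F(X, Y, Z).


F(X, Y, Z) = -2*X**3 + 2*X**2*Y - 2*X*Y*Z - X*Z**2 + Y**2*Z + 3*Z**3

deg(f) = 3.
Substitute x = X/Z, y = Y/Z into f, then multiply by Z^3.
  monomial -2·x^3·y^0 ↦ -2·X^3·Y^0·Z^0.
  monomial 2·x^2·y^1 ↦ 2·X^2·Y^1·Z^0.
  monomial -2·x^1·y^1 ↦ -2·X^1·Y^1·Z^1.
  monomial -1·x^1·y^0 ↦ -1·X^1·Y^0·Z^2.
  monomial 1·x^0·y^2 ↦ 1·X^0·Y^2·Z^1.
  monomial 3·x^0·y^0 ↦ 3·X^0·Y^0·Z^3.
Collecting: F(X, Y, Z) = -2*X**3 + 2*X**2*Y - 2*X*Y*Z - X*Z**2 + Y**2*Z + 3*Z**3.


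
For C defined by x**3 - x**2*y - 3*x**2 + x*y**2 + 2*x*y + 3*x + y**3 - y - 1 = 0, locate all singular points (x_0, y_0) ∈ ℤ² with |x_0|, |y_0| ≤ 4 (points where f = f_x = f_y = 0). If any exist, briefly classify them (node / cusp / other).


Singular points: {(1, 0)}; classification: cusp.

Compute partial derivatives:
  f_x = 3*x**2 - 2*x*y - 6*x + y**2 + 2*y + 3.
  f_y = -x**2 + 2*x*y + 2*x + 3*y**2 - 1.
Scan x_0 ∈ {−4, ..., 4}. For each x_0, f_y(x_0, y) is a polynomial in y; find its integer roots y ∈ {−4, ..., 4}, then test f_x and f at those candidates.
  x = -4: f_y(-4, y) = 3*y**2 - 8*y - 25; no integer root y with |y| ≤ 4.
  x = -3: f_y(-3, y) = 3*y**2 - 6*y - 16; no integer root y with |y| ≤ 4.
  x = -2: f_y(-2, y) = 3*y**2 - 4*y - 9; no integer root y with |y| ≤ 4.
  x = -1: f_y(-1, y) = 3*y**2 - 2*y - 4; no integer root y with |y| ≤ 4.
  x = 0: f_y(0, y) = 3*y**2 - 1; no integer root y with |y| ≤ 4.
  x = 1: f_y(1, y) = 3*y**2 + 2*y; vanishes at y ∈ {0}. (1, 0): f_x = 0, f = 0 — SINGULAR.
  x = 2: f_y(2, y) = 3*y**2 + 4*y - 1; no integer root y with |y| ≤ 4.
  x = 3: f_y(3, y) = 3*y**2 + 6*y - 4; no integer root y with |y| ≤ 4.
  x = 4: f_y(4, y) = 3*y**2 + 8*y - 9; no integer root y with |y| ≤ 4.
Only singular point on the grid: (1, 0).
Classify: substitute x = 1 + u, y = 0 + v and expand: f = u**3 - u**2*v + u*v**2 + v**3 + v**2.
No constant or linear terms (consistent with a singular point). Quadratic part: v**2. Cubic part: u**3 - u**2*v + u*v**2 + v**3.
The quadratic part v**2 is a perfect square, so there is a single (double) tangent line v = 0, i.e. y = 0. Restricting the cubic part to that line (v = 0) leaves u**3 ≠ 0, so f is not divisible by v and the branch is v² ≈ -u**3 to lowest order — this is a cusp.
Classification: cusp.


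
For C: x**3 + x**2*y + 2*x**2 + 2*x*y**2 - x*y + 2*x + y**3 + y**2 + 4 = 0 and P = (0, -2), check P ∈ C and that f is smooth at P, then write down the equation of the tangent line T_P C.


Tangent line at P: 12*x + 8*y + 16 = 0.

Step 1: f(0, -2) = 0, so P lies on C.
Step 2: partial derivatives
  f_x(x, y) = 3*x**2 + 2*x*y + 4*x + 2*y**2 - y + 2, f_y(x, y) = x**2 + 4*x*y - x + 3*y**2 + 2*y.
  f_x(P) = 12, f_y(P) = 8 (gradient nonzero, so P is smooth).
Step 3: tangent line at P: 12·(x − 0) + 8·(y − -2) = 0.
Expanding: 12*x + 8*y + 16 = 0.


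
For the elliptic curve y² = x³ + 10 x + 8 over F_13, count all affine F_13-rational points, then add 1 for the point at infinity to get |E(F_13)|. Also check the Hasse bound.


Affine points = {(2, 6), (2, 7), (3, 0), (5, 1), (5, 12), (10, 4), (10, 9), (12, 6), (12, 7)}; affine count = 9; |E(F_13)| = 10.

Discriminant check: Δ ∝ 4a³ + 27b² = 4·10³ + 27·8² = 4·1000 + 27·64 ≡ 8 (mod 13). Nonzero ⇒ E is nonsingular.
For each x ∈ F_13, compute rhs = x³ + 10·x + 8 mod 13, then count y ∈ F_13 with y² ≡ rhs.
  x = 0: rhs = 8, matching y values: none (0 points).
  x = 1: rhs = 6, matching y values: none (0 points).
  x = 2: rhs = 10, matching y values: 6, 7 (2 points).
  x = 3: rhs = 0, matching y values: 0 (1 points).
  x = 4: rhs = 8, matching y values: none (0 points).
  x = 5: rhs = 1, matching y values: 1, 12 (2 points).
  x = 6: rhs = 11, matching y values: none (0 points).
  x = 7: rhs = 5, matching y values: none (0 points).
  x = 8: rhs = 2, matching y values: none (0 points).
  x = 9: rhs = 8, matching y values: none (0 points).
  x = 10: rhs = 3, matching y values: 4, 9 (2 points).
  x = 11: rhs = 6, matching y values: none (0 points).
  x = 12: rhs = 10, matching y values: 6, 7 (2 points).
Total affine count: 9.
Full point count |E(F_13)| = 9 + 1 = 10.
Hasse bound: |10 − (13+1)| = |-4| = 4 ≤ 2√13 ≈ 7.2111 ✓.


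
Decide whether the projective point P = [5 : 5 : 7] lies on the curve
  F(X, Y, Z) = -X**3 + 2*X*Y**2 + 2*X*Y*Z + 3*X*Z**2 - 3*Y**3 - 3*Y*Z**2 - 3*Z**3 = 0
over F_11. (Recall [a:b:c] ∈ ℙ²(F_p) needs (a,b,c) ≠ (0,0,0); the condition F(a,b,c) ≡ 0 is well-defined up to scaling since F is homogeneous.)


F(5,5,7) ≡ 6 (mod 11); P is NOT on the curve.

Evaluate F(5, 5, 7) term-by-term (mod 11).
  -X**3 ↦ -1·125·1·1 = -125
  2*X*Y**2 ↦ 2·5·25·1 = 250
  2*X*Y*Z ↦ 2·5·5·7 = 350
  3*X*Z**2 ↦ 3·5·1·49 = 735
  -3*Y**3 ↦ -3·1·125·1 = -375
  -3*Y*Z**2 ↦ -3·1·5·49 = -735
  -3*Z**3 ↦ -3·1·1·343 = -1029
Sum: F(5, 5, 7) = (-125) + (250) + (350) + (735) + (-375) + (-735) + (-1029) = -929.
Reducing mod 11: -929 ≡ 6 (mod 11).
Since F(a, b, c) ≡ 6 ≠ 0 (mod 11), P does NOT lie on the curve.


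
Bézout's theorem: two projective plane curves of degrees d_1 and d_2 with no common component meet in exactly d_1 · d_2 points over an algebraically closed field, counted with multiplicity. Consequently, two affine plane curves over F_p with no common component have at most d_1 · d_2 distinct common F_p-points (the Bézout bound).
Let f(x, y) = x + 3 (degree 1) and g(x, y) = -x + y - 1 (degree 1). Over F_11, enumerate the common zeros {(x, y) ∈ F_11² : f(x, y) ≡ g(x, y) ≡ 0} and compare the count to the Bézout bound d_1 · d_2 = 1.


Common zeros: {(8, 9)}; count = 1; Bézout bound = 1.

deg(f) = 1, deg(g) = 1, so Bézout bound = 1.
Scan x ∈ F_11. For each x, list the y ∈ F_11 with f(x, y) ≡ 0 and those with g(x, y) ≡ 0 (mod 11); the common zeros in that column are the intersection.
  x = 0: f ≡ 0 at y ∈ ∅; g ≡ 0 at y ∈ {1}; common: ∅.
  x = 1: f ≡ 0 at y ∈ ∅; g ≡ 0 at y ∈ {2}; common: ∅.
  x = 2: f ≡ 0 at y ∈ ∅; g ≡ 0 at y ∈ {3}; common: ∅.
  x = 3: f ≡ 0 at y ∈ ∅; g ≡ 0 at y ∈ {4}; common: ∅.
  x = 4: f ≡ 0 at y ∈ ∅; g ≡ 0 at y ∈ {5}; common: ∅.
  x = 5: f ≡ 0 at y ∈ ∅; g ≡ 0 at y ∈ {6}; common: ∅.
  x = 6: f ≡ 0 at y ∈ ∅; g ≡ 0 at y ∈ {7}; common: ∅.
  x = 7: f ≡ 0 at y ∈ ∅; g ≡ 0 at y ∈ {8}; common: ∅.
  x = 8: f ≡ 0 at y ∈ {0, 1, 2, 3, 4, 5, 6, 7, 8, 9, 10}; g ≡ 0 at y ∈ {9}; common: {9}.
  x = 9: f ≡ 0 at y ∈ ∅; g ≡ 0 at y ∈ {10}; common: ∅.
  x = 10: f ≡ 0 at y ∈ ∅; g ≡ 0 at y ∈ {0}; common: ∅.
Collecting: common zeros = {(8, 9)}, so the count is 1.
Comparison with the Bézout bound: 1 ≤ 1 = deg(f)·deg(g), as expected for curves with no common component (the bound is attained).


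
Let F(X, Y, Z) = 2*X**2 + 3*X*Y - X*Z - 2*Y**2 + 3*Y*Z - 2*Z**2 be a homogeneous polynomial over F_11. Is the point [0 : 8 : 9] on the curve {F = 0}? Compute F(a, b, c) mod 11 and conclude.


F(0,8,9) ≡ 3 (mod 11); P is NOT on the curve.

Evaluate F(0, 8, 9) term-by-term (mod 11).
  2*X**2 ↦ 2·0·1·1 = 0
  3*X*Y ↦ 3·0·8·1 = 0
  -X*Z ↦ -1·0·1·9 = 0
  -2*Y**2 ↦ -2·1·64·1 = -128
  3*Y*Z ↦ 3·1·8·9 = 216
  -2*Z**2 ↦ -2·1·1·81 = -162
Sum: F(0, 8, 9) = (0) + (0) + (0) + (-128) + (216) + (-162) = -74.
Reducing mod 11: -74 ≡ 3 (mod 11).
Since F(a, b, c) ≡ 3 ≠ 0 (mod 11), P does NOT lie on the curve.


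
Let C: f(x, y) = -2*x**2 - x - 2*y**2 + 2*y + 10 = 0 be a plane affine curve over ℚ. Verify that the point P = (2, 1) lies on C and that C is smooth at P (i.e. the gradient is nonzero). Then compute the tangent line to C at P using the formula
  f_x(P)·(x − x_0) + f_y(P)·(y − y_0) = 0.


Tangent line at P: -9*x - 2*y + 20 = 0.

Step 1: f(2, 1) = 0, so P lies on C.
Step 2: partial derivatives
  f_x(x, y) = -4*x - 1, f_y(x, y) = 2 - 4*y.
  f_x(P) = -9, f_y(P) = -2 (gradient nonzero, so P is smooth).
Step 3: tangent line at P: -9·(x − 2) + -2·(y − 1) = 0.
Expanding: -9*x - 2*y + 20 = 0.


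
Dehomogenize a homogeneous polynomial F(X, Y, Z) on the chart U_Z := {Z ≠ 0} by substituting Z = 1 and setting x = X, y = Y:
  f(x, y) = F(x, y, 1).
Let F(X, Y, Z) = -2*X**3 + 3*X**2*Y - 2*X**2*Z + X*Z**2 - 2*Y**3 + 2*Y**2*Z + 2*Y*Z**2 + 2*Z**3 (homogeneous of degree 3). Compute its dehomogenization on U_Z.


f(x, y) = -2*x**3 + 3*x**2*y - 2*x**2 + x - 2*y**3 + 2*y**2 + 2*y + 2

On U_Z we set Z = 1. Each monomial c·X^i·Y^j·Z^k in F becomes c·x^i·y^j·1^k = c·x^i·y^j.
Substituting Z = 1: F(X, Y, 1) = -2*x**3 + 3*x**2*y - 2*x**2 + x - 2*y**3 + 2*y**2 + 2*y + 2.
Note: deg(f) ≤ deg(F) = 3; strict inequality happens when F is divisible by Z (lost terms).


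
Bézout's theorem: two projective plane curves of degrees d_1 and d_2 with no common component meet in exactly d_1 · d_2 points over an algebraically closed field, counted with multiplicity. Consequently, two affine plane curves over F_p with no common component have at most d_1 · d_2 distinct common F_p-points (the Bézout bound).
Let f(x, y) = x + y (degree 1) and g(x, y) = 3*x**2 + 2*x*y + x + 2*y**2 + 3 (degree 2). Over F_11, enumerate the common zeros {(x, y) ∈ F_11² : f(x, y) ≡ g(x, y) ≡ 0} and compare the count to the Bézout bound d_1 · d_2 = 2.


Common zeros: {(3, 8), (4, 7)}; count = 2; Bézout bound = 2.

deg(f) = 1, deg(g) = 2, so Bézout bound = 2.
Scan x ∈ F_11. For each x, list the y ∈ F_11 with f(x, y) ≡ 0 and those with g(x, y) ≡ 0 (mod 11); the common zeros in that column are the intersection.
  x = 0: f ≡ 0 at y ∈ {0}; g ≡ 0 at y ∈ {2, 9}; common: ∅.
  x = 1: f ≡ 0 at y ∈ {10}; g ≡ 0 at y ∈ {1, 9}; common: ∅.
  x = 2: f ≡ 0 at y ∈ {9}; g ≡ 0 at y ∈ {2, 7}; common: ∅.
  x = 3: f ≡ 0 at y ∈ {8}; g ≡ 0 at y ∈ {0, 8}; common: {8}.
  x = 4: f ≡ 0 at y ∈ {7}; g ≡ 0 at y ∈ {0, 7}; common: {7}.
  x = 5: f ≡ 0 at y ∈ {6}; g ≡ 0 at y ∈ ∅; common: ∅.
  x = 6: f ≡ 0 at y ∈ {5}; g ≡ 0 at y ∈ {8}; common: ∅.
  x = 7: f ≡ 0 at y ∈ {4}; g ≡ 0 at y ∈ ∅; common: ∅.
  x = 8: f ≡ 0 at y ∈ {3}; g ≡ 0 at y ∈ ∅; common: ∅.
  x = 9: f ≡ 0 at y ∈ {2}; g ≡ 0 at y ∈ {1}; common: ∅.
  x = 10: f ≡ 0 at y ∈ {1}; g ≡ 0 at y ∈ ∅; common: ∅.
Collecting: common zeros = {(3, 8), (4, 7)}, so the count is 2.
Comparison with the Bézout bound: 2 ≤ 2 = deg(f)·deg(g), as expected for curves with no common component (the bound is attained).


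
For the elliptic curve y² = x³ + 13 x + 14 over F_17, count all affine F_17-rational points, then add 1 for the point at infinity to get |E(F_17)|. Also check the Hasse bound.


Affine points = {(5, 0), (6, 6), (6, 11), (8, 1), (8, 16), (11, 3), (11, 14), (13, 0), (14, 4), (14, 13), (16, 0)}; affine count = 11; |E(F_17)| = 12.

Discriminant check: Δ ∝ 4a³ + 27b² = 4·13³ + 27·14² = 4·2197 + 27·196 ≡ 4 (mod 17). Nonzero ⇒ E is nonsingular.
For each x ∈ F_17, compute rhs = x³ + 13·x + 14 mod 17, then count y ∈ F_17 with y² ≡ rhs.
  x = 0: rhs = 14, matching y values: none (0 points).
  x = 1: rhs = 11, matching y values: none (0 points).
  x = 2: rhs = 14, matching y values: none (0 points).
  x = 3: rhs = 12, matching y values: none (0 points).
  x = 4: rhs = 11, matching y values: none (0 points).
  x = 5: rhs = 0, matching y values: 0 (1 points).
  x = 6: rhs = 2, matching y values: 6, 11 (2 points).
  x = 7: rhs = 6, matching y values: none (0 points).
  x = 8: rhs = 1, matching y values: 1, 16 (2 points).
  x = 9: rhs = 10, matching y values: none (0 points).
  x = 10: rhs = 5, matching y values: none (0 points).
  x = 11: rhs = 9, matching y values: 3, 14 (2 points).
  x = 12: rhs = 11, matching y values: none (0 points).
  x = 13: rhs = 0, matching y values: 0 (1 points).
  x = 14: rhs = 16, matching y values: 4, 13 (2 points).
  x = 15: rhs = 14, matching y values: none (0 points).
  x = 16: rhs = 0, matching y values: 0 (1 points).
Total affine count: 11.
Full point count |E(F_17)| = 11 + 1 = 12.
Hasse bound: |12 − (17+1)| = |-6| = 6 ≤ 2√17 ≈ 8.2462 ✓.
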